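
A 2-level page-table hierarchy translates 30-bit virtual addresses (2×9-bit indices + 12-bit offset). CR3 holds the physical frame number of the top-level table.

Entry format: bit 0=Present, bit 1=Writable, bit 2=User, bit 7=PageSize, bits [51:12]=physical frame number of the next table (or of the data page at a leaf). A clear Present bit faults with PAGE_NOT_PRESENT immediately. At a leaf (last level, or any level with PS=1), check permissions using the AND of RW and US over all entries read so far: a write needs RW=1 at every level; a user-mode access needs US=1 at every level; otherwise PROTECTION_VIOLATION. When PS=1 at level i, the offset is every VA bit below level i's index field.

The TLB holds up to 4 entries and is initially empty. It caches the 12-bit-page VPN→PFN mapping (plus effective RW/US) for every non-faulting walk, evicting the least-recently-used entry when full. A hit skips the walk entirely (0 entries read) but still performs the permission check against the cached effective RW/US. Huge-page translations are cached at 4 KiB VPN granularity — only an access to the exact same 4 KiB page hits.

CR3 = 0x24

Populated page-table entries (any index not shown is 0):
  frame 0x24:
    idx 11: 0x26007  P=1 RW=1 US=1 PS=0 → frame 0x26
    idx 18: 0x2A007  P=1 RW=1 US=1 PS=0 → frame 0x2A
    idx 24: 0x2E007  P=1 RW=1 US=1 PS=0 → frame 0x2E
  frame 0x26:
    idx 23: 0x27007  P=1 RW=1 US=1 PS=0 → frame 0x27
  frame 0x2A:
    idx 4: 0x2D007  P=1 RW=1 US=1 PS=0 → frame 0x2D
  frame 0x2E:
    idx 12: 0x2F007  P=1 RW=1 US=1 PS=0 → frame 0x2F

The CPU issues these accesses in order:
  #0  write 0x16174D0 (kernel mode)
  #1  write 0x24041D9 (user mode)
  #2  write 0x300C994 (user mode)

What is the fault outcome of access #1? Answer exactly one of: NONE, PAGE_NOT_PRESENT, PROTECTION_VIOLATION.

Per-access translation:
#0 VA=0x16174D0 (w,kernel):
  [0] read 0x24 idx=11: raw=0x26007 flags P=1 W=1 U=1 S=0
  [1] read 0x26 idx=23: raw=0x27007 flags P=1 W=1 U=1 S=0
  → PA=0x274D0  (2 entries read)
#1 VA=0x24041D9 (w,user):
  [0] read 0x24 idx=18: raw=0x2A007 flags P=1 W=1 U=1 S=0
  [1] read 0x2A idx=4: raw=0x2D007 flags P=1 W=1 U=1 S=0
  → PA=0x2D1D9  (2 entries read)
#2 VA=0x300C994 (w,user):
  [0] read 0x24 idx=24: raw=0x2E007 flags P=1 W=1 U=1 S=0
  [1] read 0x2E idx=12: raw=0x2F007 flags P=1 W=1 U=1 S=0
  → PA=0x2F994  (2 entries read)

Access #1 fault: NONE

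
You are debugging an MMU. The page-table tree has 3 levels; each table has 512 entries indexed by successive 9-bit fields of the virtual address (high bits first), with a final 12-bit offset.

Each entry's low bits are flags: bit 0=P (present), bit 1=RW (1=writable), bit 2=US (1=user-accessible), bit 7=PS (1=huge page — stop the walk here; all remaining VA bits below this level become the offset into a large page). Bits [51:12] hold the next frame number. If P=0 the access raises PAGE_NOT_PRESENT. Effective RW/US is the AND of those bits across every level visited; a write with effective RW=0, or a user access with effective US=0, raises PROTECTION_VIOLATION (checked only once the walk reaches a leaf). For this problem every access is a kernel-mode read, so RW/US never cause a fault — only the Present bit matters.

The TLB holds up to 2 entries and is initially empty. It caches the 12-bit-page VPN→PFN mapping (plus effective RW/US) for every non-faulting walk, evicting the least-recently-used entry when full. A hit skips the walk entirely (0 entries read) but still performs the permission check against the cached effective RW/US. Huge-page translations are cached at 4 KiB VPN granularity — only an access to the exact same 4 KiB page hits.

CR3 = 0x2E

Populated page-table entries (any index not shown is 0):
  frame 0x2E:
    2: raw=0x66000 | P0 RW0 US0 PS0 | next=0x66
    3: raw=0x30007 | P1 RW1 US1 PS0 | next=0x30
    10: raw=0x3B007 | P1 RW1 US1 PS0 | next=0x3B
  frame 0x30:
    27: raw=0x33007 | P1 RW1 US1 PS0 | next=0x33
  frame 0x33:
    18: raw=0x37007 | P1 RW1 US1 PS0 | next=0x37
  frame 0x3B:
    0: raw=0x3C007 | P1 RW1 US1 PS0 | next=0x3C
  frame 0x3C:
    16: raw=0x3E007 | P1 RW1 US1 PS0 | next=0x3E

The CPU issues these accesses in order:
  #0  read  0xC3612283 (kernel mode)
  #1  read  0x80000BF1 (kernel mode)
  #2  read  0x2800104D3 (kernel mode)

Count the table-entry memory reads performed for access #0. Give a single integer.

Walk each access:
#0 VA=0xC3612283 (r,kernel):
  L0 @0x2E[3] → 0x30007  P=1,RW=1,US=1,PS=0
  L1 @0x30[27] → 0x33007  P=1,RW=1,US=1,PS=0
  L2 @0x33[18] → 0x37007  P=1,RW=1,US=1,PS=0
  ⇒ phys 0x37283  [3 reads]
#1 VA=0x80000BF1 (r,kernel):
  L0 @0x2E[2] → 0x66000  P=0,RW=0,US=0,PS=0
  ✗ PAGE_NOT_PRESENT  [1 reads]
#2 VA=0x2800104D3 (r,kernel):
  L0 @0x2E[10] → 0x3B007  P=1,RW=1,US=1,PS=0
  L1 @0x3B[0] → 0x3C007  P=1,RW=1,US=1,PS=0
  L2 @0x3C[16] → 0x3E007  P=1,RW=1,US=1,PS=0
  ⇒ phys 0x3E4D3  [3 reads]

Entries read for #0: 3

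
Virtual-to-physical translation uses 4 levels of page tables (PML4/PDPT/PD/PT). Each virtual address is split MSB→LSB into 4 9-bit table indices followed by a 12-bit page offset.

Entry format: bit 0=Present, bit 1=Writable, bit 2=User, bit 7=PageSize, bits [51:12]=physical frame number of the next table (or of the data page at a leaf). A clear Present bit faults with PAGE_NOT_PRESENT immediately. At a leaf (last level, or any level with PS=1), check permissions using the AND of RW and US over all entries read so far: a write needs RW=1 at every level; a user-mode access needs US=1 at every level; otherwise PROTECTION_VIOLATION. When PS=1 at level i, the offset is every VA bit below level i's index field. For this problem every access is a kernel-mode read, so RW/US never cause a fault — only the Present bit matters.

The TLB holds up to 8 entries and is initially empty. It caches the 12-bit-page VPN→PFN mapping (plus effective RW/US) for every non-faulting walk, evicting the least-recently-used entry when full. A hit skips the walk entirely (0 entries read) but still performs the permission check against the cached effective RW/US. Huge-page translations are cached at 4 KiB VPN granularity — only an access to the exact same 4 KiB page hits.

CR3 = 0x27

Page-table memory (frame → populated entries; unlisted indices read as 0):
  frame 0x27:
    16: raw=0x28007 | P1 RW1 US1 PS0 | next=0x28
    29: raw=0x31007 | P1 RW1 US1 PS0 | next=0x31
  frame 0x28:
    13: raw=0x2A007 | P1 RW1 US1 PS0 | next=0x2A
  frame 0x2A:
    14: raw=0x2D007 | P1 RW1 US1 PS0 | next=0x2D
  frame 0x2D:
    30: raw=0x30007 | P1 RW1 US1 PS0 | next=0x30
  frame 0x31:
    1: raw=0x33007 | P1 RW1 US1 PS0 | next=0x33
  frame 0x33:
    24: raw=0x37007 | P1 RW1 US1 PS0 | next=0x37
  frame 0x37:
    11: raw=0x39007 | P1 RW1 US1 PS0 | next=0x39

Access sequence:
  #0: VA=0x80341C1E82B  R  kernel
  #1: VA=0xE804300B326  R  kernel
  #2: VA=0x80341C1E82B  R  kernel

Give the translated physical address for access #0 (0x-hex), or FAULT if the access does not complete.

Trace:
#0 VA=0x80341C1E82B (r,kernel):
  L0: frame=0x27 idx=16 entry=0x28007 [P=1 RW=1 US=1 PS=0]
  L1: frame=0x28 idx=13 entry=0x2A007 [P=1 RW=1 US=1 PS=0]
  L2: frame=0x2A idx=14 entry=0x2D007 [P=1 RW=1 US=1 PS=0]
  L3: frame=0x2D idx=30 entry=0x30007 [P=1 RW=1 US=1 PS=0]
  ⇒ phys 0x3082B  [4 reads]
#1 VA=0xE804300B326 (r,kernel):
  L0: frame=0x27 idx=29 entry=0x31007 [P=1 RW=1 US=1 PS=0]
  L1: frame=0x31 idx=1 entry=0x33007 [P=1 RW=1 US=1 PS=0]
  L2: frame=0x33 idx=24 entry=0x37007 [P=1 RW=1 US=1 PS=0]
  L3: frame=0x37 idx=11 entry=0x39007 [P=1 RW=1 US=1 PS=0]
  ⇒ phys 0x39326  [4 reads]
#2 VA=0x80341C1E82B (r,kernel):
  TLB hit vpn=0x80341C1E → PA=0x3082B

Access #0 PA: 0x3082B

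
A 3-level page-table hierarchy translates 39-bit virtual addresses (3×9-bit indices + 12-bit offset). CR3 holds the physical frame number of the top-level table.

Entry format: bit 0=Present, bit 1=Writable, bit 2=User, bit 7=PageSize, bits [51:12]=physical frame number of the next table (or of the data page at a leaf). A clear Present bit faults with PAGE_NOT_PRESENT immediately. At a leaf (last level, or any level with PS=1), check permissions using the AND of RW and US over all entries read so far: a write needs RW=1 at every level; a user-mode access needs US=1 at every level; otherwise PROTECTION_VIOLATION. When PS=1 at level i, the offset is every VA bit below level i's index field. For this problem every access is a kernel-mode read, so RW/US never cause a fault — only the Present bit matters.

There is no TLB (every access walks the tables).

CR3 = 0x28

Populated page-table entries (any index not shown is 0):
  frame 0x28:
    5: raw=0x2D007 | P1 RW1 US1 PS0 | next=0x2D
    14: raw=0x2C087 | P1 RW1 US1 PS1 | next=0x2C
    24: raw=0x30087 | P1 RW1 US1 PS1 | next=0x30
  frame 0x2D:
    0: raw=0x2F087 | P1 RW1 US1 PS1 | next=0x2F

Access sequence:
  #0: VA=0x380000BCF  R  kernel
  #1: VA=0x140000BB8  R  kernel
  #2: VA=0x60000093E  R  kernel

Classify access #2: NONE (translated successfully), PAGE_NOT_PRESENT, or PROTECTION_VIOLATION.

Walk each access:
#0 VA=0x380000BCF (r,kernel):
  lvl0: tbl 0x28, slot 14 ⇒ 0x2C087 (P1/RW1/US1/PS1)
  ⇒ phys 0x2CBCF (huge @L0)  [1 reads]
#1 VA=0x140000BB8 (r,kernel):
  lvl0: tbl 0x28, slot 5 ⇒ 0x2D007 (P1/RW1/US1/PS0)
  lvl1: tbl 0x2D, slot 0 ⇒ 0x2F087 (P1/RW1/US1/PS1)
  ⇒ phys 0x2FBB8 (huge @L1)  [2 reads]
#2 VA=0x60000093E (r,kernel):
  lvl0: tbl 0x28, slot 24 ⇒ 0x30087 (P1/RW1/US1/PS1)
  ⇒ phys 0x3093E (huge @L0)  [1 reads]

Access #2 fault: NONE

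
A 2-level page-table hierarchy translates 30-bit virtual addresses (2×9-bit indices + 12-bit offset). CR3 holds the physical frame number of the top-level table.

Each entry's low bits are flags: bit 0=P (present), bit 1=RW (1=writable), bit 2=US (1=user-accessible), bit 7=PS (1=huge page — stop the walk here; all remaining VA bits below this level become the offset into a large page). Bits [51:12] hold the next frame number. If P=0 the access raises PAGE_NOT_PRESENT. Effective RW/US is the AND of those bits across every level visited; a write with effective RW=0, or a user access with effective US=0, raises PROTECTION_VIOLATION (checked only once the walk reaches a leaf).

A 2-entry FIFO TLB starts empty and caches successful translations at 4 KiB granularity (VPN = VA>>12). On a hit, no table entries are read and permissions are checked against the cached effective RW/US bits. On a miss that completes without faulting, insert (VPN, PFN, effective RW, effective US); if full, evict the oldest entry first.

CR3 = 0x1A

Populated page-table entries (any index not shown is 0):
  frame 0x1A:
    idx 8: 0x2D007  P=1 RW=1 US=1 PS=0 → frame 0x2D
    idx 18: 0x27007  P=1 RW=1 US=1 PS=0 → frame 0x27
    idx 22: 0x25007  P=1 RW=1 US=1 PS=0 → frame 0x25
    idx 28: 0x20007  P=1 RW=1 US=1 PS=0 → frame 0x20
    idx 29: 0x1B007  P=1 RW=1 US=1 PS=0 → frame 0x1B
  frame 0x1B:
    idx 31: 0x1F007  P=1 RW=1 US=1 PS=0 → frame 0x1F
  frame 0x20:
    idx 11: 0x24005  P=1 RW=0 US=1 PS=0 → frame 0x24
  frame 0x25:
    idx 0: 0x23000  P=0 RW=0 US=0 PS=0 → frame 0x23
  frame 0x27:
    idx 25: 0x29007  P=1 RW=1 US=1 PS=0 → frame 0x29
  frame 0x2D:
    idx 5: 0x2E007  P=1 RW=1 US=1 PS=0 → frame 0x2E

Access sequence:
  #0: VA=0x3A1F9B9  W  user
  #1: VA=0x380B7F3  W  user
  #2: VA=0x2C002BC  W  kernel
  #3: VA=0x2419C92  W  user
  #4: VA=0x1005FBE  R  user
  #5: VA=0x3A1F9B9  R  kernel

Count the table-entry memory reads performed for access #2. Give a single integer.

Per-access translation:
#0 VA=0x3A1F9B9 (w,user):
  L0 @0x1A[29] → 0x1B007  P=1,RW=1,US=1,PS=0
  L1 @0x1B[31] → 0x1F007  P=1,RW=1,US=1,PS=0
  ⇒ phys 0x1F9B9  [2 reads]
#1 VA=0x380B7F3 (w,user):
  L0 @0x1A[28] → 0x20007  P=1,RW=1,US=1,PS=0
  L1 @0x20[11] → 0x24005  P=1,RW=0,US=1,PS=0
  ⇒ fault: PROTECTION_VIOLATION  — 2 lookups
#2 VA=0x2C002BC (w,kernel):
  L0 @0x1A[22] → 0x25007  P=1,RW=1,US=1,PS=0
  L1 @0x25[0] → 0x23000  P=0,RW=0,US=0,PS=0
  ⇒ fault: PAGE_NOT_PRESENT  — 2 lookups
#3 VA=0x2419C92 (w,user):
  L0 @0x1A[18] → 0x27007  P=1,RW=1,US=1,PS=0
  L1 @0x27[25] → 0x29007  P=1,RW=1,US=1,PS=0
  ⇒ phys 0x29C92  [2 reads]
#4 VA=0x1005FBE (r,user):
  L0 @0x1A[8] → 0x2D007  P=1,RW=1,US=1,PS=0
  L1 @0x2D[5] → 0x2E007  P=1,RW=1,US=1,PS=0
  ⇒ phys 0x2EFBE  [2 reads]
#5 VA=0x3A1F9B9 (r,kernel):
  L0 @0x1A[29] → 0x1B007  P=1,RW=1,US=1,PS=0
  L1 @0x1B[31] → 0x1F007  P=1,RW=1,US=1,PS=0
  ⇒ phys 0x1F9B9  [2 reads]

Entries read for #2: 2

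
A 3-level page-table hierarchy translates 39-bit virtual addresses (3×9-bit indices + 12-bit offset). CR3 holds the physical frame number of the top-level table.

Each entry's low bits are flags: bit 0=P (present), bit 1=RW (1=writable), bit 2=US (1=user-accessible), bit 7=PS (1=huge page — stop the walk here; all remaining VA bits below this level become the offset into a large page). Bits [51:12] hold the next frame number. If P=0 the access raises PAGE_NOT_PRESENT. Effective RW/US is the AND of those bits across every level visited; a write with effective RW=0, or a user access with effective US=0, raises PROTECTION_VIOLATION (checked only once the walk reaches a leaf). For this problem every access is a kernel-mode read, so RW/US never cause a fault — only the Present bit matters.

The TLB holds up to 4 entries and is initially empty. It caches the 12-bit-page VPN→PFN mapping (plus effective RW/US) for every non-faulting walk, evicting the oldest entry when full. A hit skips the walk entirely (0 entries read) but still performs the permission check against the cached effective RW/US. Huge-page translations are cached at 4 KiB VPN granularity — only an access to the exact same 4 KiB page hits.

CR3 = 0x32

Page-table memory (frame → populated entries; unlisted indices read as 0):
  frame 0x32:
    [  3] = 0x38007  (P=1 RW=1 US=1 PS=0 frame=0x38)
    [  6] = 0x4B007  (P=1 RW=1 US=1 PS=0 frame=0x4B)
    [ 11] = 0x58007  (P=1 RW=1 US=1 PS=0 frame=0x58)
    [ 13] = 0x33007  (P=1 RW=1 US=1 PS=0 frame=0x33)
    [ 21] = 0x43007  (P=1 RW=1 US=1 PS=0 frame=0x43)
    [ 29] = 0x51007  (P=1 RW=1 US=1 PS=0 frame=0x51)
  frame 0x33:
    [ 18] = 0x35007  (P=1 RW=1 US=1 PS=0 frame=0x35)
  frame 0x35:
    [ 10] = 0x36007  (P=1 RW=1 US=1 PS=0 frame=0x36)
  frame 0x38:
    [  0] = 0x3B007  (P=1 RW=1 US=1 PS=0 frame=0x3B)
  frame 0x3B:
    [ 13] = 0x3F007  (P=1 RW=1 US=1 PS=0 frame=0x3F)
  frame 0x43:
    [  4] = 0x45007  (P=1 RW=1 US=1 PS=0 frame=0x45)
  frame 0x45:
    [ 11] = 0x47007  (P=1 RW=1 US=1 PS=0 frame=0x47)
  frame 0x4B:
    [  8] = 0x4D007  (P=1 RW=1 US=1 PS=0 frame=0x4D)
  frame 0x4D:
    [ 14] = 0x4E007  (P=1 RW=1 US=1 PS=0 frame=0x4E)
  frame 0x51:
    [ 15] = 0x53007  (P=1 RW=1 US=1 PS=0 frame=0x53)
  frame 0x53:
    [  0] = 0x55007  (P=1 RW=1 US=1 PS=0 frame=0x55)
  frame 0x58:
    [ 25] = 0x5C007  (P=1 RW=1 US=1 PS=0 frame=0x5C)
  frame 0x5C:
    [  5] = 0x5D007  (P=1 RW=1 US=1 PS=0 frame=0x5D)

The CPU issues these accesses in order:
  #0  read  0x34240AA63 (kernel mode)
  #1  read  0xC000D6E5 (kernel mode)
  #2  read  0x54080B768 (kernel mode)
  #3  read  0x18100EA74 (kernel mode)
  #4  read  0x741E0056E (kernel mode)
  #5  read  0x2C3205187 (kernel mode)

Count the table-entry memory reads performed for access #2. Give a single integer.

Trace:
#0 VA=0x34240AA63 (r,kernel):
  [0] read 0x32 idx=13: raw=0x33007 flags P=1 W=1 U=1 S=0
  [1] read 0x33 idx=18: raw=0x35007 flags P=1 W=1 U=1 S=0
  [2] read 0x35 idx=10: raw=0x36007 flags P=1 W=1 U=1 S=0
  → PA=0x36A63  (3 entries read)
#1 VA=0xC000D6E5 (r,kernel):
  [0] read 0x32 idx=3: raw=0x38007 flags P=1 W=1 U=1 S=0
  [1] read 0x38 idx=0: raw=0x3B007 flags P=1 W=1 U=1 S=0
  [2] read 0x3B idx=13: raw=0x3F007 flags P=1 W=1 U=1 S=0
  → PA=0x3F6E5  (3 entries read)
#2 VA=0x54080B768 (r,kernel):
  [0] read 0x32 idx=21: raw=0x43007 flags P=1 W=1 U=1 S=0
  [1] read 0x43 idx=4: raw=0x45007 flags P=1 W=1 U=1 S=0
  [2] read 0x45 idx=11: raw=0x47007 flags P=1 W=1 U=1 S=0
  → PA=0x47768  (3 entries read)
#3 VA=0x18100EA74 (r,kernel):
  [0] read 0x32 idx=6: raw=0x4B007 flags P=1 W=1 U=1 S=0
  [1] read 0x4B idx=8: raw=0x4D007 flags P=1 W=1 U=1 S=0
  [2] read 0x4D idx=14: raw=0x4E007 flags P=1 W=1 U=1 S=0
  → PA=0x4EA74  (3 entries read)
#4 VA=0x741E0056E (r,kernel):
  [0] read 0x32 idx=29: raw=0x51007 flags P=1 W=1 U=1 S=0
  [1] read 0x51 idx=15: raw=0x53007 flags P=1 W=1 U=1 S=0
  [2] read 0x53 idx=0: raw=0x55007 flags P=1 W=1 U=1 S=0
  → PA=0x5556E  (3 entries read)
#5 VA=0x2C3205187 (r,kernel):
  [0] read 0x32 idx=11: raw=0x58007 flags P=1 W=1 U=1 S=0
  [1] read 0x58 idx=25: raw=0x5C007 flags P=1 W=1 U=1 S=0
  [2] read 0x5C idx=5: raw=0x5D007 flags P=1 W=1 U=1 S=0
  → PA=0x5D187  (3 entries read)

Entries read for #2: 3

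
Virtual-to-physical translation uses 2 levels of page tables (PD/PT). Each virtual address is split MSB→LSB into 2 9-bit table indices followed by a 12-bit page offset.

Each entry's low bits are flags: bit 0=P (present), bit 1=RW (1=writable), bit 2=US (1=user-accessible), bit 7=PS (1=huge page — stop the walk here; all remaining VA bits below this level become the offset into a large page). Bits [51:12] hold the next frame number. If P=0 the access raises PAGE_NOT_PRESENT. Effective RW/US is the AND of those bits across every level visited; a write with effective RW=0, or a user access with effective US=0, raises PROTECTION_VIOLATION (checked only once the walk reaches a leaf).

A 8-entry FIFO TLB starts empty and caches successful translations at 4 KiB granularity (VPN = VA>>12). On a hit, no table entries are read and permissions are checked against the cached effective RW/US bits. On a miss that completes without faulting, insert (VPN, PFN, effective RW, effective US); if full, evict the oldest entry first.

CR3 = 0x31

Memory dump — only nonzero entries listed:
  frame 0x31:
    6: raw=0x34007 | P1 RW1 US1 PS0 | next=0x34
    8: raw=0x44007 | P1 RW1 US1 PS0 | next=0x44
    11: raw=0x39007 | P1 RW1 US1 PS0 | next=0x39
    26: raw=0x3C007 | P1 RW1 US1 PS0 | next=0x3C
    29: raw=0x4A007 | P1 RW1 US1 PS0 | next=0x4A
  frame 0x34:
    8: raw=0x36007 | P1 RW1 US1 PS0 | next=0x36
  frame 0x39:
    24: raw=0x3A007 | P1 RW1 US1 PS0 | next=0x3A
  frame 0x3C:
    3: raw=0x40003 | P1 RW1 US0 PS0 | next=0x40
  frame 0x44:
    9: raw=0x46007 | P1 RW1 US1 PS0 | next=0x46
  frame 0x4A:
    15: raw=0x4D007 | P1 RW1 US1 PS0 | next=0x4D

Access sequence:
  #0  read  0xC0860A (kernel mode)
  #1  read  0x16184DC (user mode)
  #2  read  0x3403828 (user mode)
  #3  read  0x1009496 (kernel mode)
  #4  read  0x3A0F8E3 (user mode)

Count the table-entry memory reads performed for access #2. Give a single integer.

Walk each access:
#0 VA=0xC0860A (r,kernel):
  L0: frame=0x31 idx=6 entry=0x34007 [P=1 RW=1 US=1 PS=0]
  L1: frame=0x34 idx=8 entry=0x36007 [P=1 RW=1 US=1 PS=0]
  → PA=0x3660A  (2 entries read)
#1 VA=0x16184DC (r,user):
  L0: frame=0x31 idx=11 entry=0x39007 [P=1 RW=1 US=1 PS=0]
  L1: frame=0x39 idx=24 entry=0x3A007 [P=1 RW=1 US=1 PS=0]
  → PA=0x3A4DC  (2 entries read)
#2 VA=0x3403828 (r,user):
  L0: frame=0x31 idx=26 entry=0x3C007 [P=1 RW=1 US=1 PS=0]
  L1: frame=0x3C idx=3 entry=0x40003 [P=1 RW=1 US=0 PS=0]
  ✗ PROTECTION_VIOLATION  [2 reads]
#3 VA=0x1009496 (r,kernel):
  L0: frame=0x31 idx=8 entry=0x44007 [P=1 RW=1 US=1 PS=0]
  L1: frame=0x44 idx=9 entry=0x46007 [P=1 RW=1 US=1 PS=0]
  → PA=0x46496  (2 entries read)
#4 VA=0x3A0F8E3 (r,user):
  L0: frame=0x31 idx=29 entry=0x4A007 [P=1 RW=1 US=1 PS=0]
  L1: frame=0x4A idx=15 entry=0x4D007 [P=1 RW=1 US=1 PS=0]
  → PA=0x4D8E3  (2 entries read)

Entries read for #2: 2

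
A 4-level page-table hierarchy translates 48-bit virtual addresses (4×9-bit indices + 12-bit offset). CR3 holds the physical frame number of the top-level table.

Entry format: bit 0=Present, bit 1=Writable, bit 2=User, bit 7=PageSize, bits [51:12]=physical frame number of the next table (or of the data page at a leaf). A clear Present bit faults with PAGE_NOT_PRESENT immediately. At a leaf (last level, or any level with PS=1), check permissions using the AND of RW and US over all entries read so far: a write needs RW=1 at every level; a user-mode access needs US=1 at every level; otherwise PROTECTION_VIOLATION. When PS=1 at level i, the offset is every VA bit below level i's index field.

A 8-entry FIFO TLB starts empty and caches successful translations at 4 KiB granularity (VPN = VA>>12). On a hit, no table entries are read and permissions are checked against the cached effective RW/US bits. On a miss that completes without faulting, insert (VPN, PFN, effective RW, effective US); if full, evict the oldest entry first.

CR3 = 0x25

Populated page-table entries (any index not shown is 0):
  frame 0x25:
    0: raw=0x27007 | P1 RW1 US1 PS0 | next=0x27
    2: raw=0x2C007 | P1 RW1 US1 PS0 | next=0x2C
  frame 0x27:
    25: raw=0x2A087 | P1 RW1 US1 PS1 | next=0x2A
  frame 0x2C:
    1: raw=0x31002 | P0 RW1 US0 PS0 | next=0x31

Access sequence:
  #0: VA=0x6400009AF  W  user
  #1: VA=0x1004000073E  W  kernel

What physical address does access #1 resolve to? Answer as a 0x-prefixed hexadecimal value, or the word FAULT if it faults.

Trace:
#0 VA=0x6400009AF (w,user):
  L0 @0x25[0] → 0x27007  P=1,RW=1,US=1,PS=0
  L1 @0x27[25] → 0x2A087  P=1,RW=1,US=1,PS=1
  → PA=0x2A9AF (huge @L1)  (2 entries read)
#1 VA=0x1004000073E (w,kernel):
  L0 @0x25[2] → 0x2C007  P=1,RW=1,US=1,PS=0
  L1 @0x2C[1] → 0x31002  P=0,RW=1,US=0,PS=0
  ✗ PAGE_NOT_PRESENT  [2 reads]

Access #1 PA: FAULT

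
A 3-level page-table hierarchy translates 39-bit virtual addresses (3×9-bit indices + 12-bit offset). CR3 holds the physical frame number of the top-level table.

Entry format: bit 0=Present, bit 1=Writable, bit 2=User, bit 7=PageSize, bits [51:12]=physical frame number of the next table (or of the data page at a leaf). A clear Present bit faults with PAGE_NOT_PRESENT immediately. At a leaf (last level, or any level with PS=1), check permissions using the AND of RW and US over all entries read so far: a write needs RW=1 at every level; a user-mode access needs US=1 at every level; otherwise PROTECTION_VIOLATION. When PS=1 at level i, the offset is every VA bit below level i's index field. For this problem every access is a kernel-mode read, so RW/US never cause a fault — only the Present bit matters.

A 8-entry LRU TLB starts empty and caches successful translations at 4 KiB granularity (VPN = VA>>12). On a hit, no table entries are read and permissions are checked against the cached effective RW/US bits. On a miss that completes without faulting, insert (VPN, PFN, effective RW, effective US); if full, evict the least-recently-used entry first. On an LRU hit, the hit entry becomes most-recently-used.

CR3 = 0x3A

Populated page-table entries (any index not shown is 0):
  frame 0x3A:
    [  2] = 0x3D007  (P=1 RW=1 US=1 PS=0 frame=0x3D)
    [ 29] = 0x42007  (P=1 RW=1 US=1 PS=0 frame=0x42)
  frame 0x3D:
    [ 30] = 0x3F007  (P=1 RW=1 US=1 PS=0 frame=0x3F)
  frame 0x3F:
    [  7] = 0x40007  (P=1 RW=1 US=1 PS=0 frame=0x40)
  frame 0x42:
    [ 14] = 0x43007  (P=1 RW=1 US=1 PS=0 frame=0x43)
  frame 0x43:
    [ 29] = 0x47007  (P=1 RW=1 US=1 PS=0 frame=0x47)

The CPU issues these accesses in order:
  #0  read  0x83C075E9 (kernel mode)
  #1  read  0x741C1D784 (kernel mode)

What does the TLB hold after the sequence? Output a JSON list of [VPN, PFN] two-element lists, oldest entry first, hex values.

Trace:
#0 VA=0x83C075E9 (r,kernel):
  L0 @0x3A[2] → 0x3D007  P=1,RW=1,US=1,PS=0
  L1 @0x3D[30] → 0x3F007  P=1,RW=1,US=1,PS=0
  L2 @0x3F[7] → 0x40007  P=1,RW=1,US=1,PS=0
  ⇒ phys 0x405E9  [3 reads]
#1 VA=0x741C1D784 (r,kernel):
  L0 @0x3A[29] → 0x42007  P=1,RW=1,US=1,PS=0
  L1 @0x42[14] → 0x43007  P=1,RW=1,US=1,PS=0
  L2 @0x43[29] → 0x47007  P=1,RW=1,US=1,PS=0
  ⇒ phys 0x47784  [3 reads]

TLB: [["0x83C07", "0x40"], ["0x741C1D", "0x47"]]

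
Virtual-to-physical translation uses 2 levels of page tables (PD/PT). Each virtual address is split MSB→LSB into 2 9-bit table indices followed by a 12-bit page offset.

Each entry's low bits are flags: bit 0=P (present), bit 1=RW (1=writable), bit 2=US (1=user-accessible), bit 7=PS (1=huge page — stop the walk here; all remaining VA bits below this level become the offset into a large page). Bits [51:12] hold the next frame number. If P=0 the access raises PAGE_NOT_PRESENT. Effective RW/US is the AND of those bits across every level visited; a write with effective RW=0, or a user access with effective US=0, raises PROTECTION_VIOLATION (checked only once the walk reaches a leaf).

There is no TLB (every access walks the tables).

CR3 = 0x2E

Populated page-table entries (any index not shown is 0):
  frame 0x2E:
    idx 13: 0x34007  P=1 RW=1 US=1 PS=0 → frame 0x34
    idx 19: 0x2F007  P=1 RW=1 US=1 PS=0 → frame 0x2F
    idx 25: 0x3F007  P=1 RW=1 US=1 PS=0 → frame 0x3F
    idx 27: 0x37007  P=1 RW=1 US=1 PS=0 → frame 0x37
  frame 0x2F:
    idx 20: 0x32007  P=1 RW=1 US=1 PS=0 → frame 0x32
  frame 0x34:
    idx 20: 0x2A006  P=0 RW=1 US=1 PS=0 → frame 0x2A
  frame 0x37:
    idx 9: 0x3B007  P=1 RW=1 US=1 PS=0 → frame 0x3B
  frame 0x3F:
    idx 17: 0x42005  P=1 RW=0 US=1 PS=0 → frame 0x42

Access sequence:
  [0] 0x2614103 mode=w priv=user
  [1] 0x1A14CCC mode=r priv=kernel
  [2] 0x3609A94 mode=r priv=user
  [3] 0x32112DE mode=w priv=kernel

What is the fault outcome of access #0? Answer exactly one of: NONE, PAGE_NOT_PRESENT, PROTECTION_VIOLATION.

Per-access translation:
#0 VA=0x2614103 (w,user):
  lvl0: tbl 0x2E, slot 19 ⇒ 0x2F007 (P1/RW1/US1/PS0)
  lvl1: tbl 0x2F, slot 20 ⇒ 0x32007 (P1/RW1/US1/PS0)
  ✓ 0x32103  — 2 lookups
#1 VA=0x1A14CCC (r,kernel):
  lvl0: tbl 0x2E, slot 13 ⇒ 0x34007 (P1/RW1/US1/PS0)
  lvl1: tbl 0x34, slot 20 ⇒ 0x2A006 (P0/RW1/US1/PS0)
  ✗ PAGE_NOT_PRESENT  [2 reads]
#2 VA=0x3609A94 (r,user):
  lvl0: tbl 0x2E, slot 27 ⇒ 0x37007 (P1/RW1/US1/PS0)
  lvl1: tbl 0x37, slot 9 ⇒ 0x3B007 (P1/RW1/US1/PS0)
  ✓ 0x3BA94  — 2 lookups
#3 VA=0x32112DE (w,kernel):
  lvl0: tbl 0x2E, slot 25 ⇒ 0x3F007 (P1/RW1/US1/PS0)
  lvl1: tbl 0x3F, slot 17 ⇒ 0x42005 (P1/RW0/US1/PS0)
  ✗ PROTECTION_VIOLATION  [2 reads]

Access #0 fault: NONE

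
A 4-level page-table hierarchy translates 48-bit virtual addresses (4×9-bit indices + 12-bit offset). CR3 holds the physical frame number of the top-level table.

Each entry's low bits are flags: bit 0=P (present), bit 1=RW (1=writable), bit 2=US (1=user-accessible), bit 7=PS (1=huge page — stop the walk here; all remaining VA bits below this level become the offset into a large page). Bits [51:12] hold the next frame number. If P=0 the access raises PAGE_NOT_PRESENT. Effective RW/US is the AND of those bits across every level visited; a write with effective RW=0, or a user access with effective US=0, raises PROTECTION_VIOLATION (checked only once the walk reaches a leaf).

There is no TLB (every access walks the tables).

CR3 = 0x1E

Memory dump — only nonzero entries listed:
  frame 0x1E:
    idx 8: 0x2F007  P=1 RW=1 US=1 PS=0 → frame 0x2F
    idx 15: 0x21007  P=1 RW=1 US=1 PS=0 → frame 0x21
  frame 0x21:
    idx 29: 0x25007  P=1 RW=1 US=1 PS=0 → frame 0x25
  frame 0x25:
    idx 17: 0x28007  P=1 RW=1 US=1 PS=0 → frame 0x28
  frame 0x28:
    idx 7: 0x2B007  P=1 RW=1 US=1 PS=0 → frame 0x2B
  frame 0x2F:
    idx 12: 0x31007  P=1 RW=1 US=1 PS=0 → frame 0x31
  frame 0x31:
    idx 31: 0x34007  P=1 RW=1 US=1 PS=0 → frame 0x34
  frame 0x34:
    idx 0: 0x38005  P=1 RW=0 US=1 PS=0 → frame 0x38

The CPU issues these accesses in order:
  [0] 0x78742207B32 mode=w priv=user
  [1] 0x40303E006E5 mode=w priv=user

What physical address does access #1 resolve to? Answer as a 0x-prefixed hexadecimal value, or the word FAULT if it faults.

Per-access translation:
#0 VA=0x78742207B32 (w,user):
  L0: frame=0x1E idx=15 entry=0x21007 [P=1 RW=1 US=1 PS=0]
  L1: frame=0x21 idx=29 entry=0x25007 [P=1 RW=1 US=1 PS=0]
  L2: frame=0x25 idx=17 entry=0x28007 [P=1 RW=1 US=1 PS=0]
  L3: frame=0x28 idx=7 entry=0x2B007 [P=1 RW=1 US=1 PS=0]
  → PA=0x2BB32  (4 entries read)
#1 VA=0x40303E006E5 (w,user):
  L0: frame=0x1E idx=8 entry=0x2F007 [P=1 RW=1 US=1 PS=0]
  L1: frame=0x2F idx=12 entry=0x31007 [P=1 RW=1 US=1 PS=0]
  L2: frame=0x31 idx=31 entry=0x34007 [P=1 RW=1 US=1 PS=0]
  L3: frame=0x34 idx=0 entry=0x38005 [P=1 RW=0 US=1 PS=0]
  → PROTECTION_VIOLATION  (4 entries read)

Access #1 PA: FAULT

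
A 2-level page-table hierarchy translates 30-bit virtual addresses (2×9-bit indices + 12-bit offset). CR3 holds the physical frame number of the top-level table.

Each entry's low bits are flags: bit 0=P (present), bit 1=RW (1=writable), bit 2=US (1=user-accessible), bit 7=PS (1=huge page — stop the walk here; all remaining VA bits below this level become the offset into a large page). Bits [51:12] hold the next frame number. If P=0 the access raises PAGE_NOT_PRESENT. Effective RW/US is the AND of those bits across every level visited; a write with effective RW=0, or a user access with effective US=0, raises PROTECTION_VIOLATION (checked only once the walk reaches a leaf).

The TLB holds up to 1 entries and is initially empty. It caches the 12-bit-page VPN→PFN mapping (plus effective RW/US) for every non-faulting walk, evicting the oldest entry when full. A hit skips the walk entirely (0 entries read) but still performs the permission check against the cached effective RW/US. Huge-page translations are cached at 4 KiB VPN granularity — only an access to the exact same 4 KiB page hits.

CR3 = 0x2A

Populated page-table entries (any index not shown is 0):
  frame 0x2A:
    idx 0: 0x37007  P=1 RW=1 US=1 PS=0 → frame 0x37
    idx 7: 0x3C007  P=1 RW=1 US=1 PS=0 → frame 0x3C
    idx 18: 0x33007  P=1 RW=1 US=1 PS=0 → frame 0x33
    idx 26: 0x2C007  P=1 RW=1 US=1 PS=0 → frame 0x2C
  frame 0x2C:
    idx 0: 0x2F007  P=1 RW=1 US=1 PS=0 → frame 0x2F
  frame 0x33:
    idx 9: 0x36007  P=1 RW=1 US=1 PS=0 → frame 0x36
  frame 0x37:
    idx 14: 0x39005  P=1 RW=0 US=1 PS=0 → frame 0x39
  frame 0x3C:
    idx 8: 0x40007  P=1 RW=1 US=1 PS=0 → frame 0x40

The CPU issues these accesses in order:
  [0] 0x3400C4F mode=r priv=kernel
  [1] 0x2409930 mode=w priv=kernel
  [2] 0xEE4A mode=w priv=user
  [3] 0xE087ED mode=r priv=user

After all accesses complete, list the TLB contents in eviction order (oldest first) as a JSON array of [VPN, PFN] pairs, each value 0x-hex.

Walk each access:
#0 VA=0x3400C4F (r,kernel):
  [0] read 0x2A idx=26: raw=0x2C007 flags P=1 W=1 U=1 S=0
  [1] read 0x2C idx=0: raw=0x2F007 flags P=1 W=1 U=1 S=0
  → PA=0x2FC4F  (2 entries read)
#1 VA=0x2409930 (w,kernel):
  [0] read 0x2A idx=18: raw=0x33007 flags P=1 W=1 U=1 S=0
  [1] read 0x33 idx=9: raw=0x36007 flags P=1 W=1 U=1 S=0
  → PA=0x36930  (2 entries read)
#2 VA=0xEE4A (w,user):
  [0] read 0x2A idx=0: raw=0x37007 flags P=1 W=1 U=1 S=0
  [1] read 0x37 idx=14: raw=0x39005 flags P=1 W=0 U=1 S=0
  → PROTECTION_VIOLATION  (2 entries read)
#3 VA=0xE087ED (r,user):
  [0] read 0x2A idx=7: raw=0x3C007 flags P=1 W=1 U=1 S=0
  [1] read 0x3C idx=8: raw=0x40007 flags P=1 W=1 U=1 S=0
  → PA=0x407ED  (2 entries read)

TLB: [["0xE08", "0x40"]]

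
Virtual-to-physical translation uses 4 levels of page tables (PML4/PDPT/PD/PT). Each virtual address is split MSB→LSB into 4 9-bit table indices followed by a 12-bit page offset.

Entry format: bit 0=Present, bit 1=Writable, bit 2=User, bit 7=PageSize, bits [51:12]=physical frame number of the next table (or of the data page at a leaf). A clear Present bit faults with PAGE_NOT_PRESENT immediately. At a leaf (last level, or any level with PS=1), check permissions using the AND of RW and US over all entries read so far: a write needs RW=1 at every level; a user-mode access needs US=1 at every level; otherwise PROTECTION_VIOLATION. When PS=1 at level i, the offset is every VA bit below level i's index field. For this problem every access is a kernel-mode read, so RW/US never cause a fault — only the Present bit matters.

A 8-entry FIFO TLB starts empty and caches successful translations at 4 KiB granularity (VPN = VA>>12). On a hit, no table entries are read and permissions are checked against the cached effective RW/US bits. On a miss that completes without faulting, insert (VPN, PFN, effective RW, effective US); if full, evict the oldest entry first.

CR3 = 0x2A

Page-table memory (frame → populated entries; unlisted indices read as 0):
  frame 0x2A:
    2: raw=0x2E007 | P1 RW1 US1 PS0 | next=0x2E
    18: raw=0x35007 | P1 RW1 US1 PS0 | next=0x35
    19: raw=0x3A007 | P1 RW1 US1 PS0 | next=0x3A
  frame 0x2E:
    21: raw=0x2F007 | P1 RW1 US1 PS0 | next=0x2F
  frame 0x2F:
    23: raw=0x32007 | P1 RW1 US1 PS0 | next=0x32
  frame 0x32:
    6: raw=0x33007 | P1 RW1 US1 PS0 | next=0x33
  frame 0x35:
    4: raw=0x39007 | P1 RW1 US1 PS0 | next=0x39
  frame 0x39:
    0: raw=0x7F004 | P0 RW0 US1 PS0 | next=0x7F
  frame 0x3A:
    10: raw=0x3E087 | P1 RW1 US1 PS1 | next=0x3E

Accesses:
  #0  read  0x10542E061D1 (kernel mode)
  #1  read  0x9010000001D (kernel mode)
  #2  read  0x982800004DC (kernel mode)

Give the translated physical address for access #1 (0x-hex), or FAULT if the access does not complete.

Trace:
#0 VA=0x10542E061D1 (r,kernel):
  L0: frame=0x2A idx=2 entry=0x2E007 [P=1 RW=1 US=1 PS=0]
  L1: frame=0x2E idx=21 entry=0x2F007 [P=1 RW=1 US=1 PS=0]
  L2: frame=0x2F idx=23 entry=0x32007 [P=1 RW=1 US=1 PS=0]
  L3: frame=0x32 idx=6 entry=0x33007 [P=1 RW=1 US=1 PS=0]
  → PA=0x331D1  (4 entries read)
#1 VA=0x9010000001D (r,kernel):
  L0: frame=0x2A idx=18 entry=0x35007 [P=1 RW=1 US=1 PS=0]
  L1: frame=0x35 idx=4 entry=0x39007 [P=1 RW=1 US=1 PS=0]
  L2: frame=0x39 idx=0 entry=0x7F004 [P=0 RW=0 US=1 PS=0]
  ✗ PAGE_NOT_PRESENT  [3 reads]
#2 VA=0x982800004DC (r,kernel):
  L0: frame=0x2A idx=19 entry=0x3A007 [P=1 RW=1 US=1 PS=0]
  L1: frame=0x3A idx=10 entry=0x3E087 [P=1 RW=1 US=1 PS=1]
  → PA=0x3E4DC (huge @L1)  (2 entries read)

Access #1 PA: FAULT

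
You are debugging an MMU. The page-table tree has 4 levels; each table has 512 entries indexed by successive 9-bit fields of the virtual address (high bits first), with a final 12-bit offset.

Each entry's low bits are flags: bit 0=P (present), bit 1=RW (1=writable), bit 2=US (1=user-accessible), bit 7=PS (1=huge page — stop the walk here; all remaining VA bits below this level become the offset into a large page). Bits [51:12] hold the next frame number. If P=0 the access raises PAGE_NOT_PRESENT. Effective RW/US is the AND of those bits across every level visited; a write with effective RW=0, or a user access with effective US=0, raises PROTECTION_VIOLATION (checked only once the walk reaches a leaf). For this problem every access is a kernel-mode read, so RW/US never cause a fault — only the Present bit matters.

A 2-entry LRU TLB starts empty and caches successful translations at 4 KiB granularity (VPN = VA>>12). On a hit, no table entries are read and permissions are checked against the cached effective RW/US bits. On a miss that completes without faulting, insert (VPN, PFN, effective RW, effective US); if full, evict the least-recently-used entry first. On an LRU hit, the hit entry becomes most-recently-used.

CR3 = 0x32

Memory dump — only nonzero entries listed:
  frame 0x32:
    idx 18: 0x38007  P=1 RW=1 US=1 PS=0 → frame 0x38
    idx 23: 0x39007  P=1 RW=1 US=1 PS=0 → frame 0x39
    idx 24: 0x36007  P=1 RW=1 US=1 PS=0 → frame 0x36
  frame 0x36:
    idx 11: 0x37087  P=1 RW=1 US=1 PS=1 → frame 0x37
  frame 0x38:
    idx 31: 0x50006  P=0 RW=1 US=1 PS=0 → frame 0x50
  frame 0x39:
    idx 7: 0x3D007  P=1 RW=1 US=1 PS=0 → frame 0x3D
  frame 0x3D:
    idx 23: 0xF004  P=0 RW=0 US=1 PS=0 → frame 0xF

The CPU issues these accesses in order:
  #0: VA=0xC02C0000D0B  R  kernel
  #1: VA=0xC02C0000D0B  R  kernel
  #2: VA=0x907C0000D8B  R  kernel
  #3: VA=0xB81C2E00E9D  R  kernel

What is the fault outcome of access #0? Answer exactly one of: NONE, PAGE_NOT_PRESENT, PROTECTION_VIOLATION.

Per-access translation:
#0 VA=0xC02C0000D0B (r,kernel):
  lvl0: tbl 0x32, slot 24 ⇒ 0x36007 (P1/RW1/US1/PS0)
  lvl1: tbl 0x36, slot 11 ⇒ 0x37087 (P1/RW1/US1/PS1)
  ⇒ phys 0x37D0B (huge @L1)  [2 reads]
#1 VA=0xC02C0000D0B (r,kernel):
  TLB hit vpn=0xC02C0000 → PA=0x37D0B
#2 VA=0x907C0000D8B (r,kernel):
  lvl0: tbl 0x32, slot 18 ⇒ 0x38007 (P1/RW1/US1/PS0)
  lvl1: tbl 0x38, slot 31 ⇒ 0x50006 (P0/RW1/US1/PS0)
  ⇒ fault: PAGE_NOT_PRESENT  — 2 lookups
#3 VA=0xB81C2E00E9D (r,kernel):
  lvl0: tbl 0x32, slot 23 ⇒ 0x39007 (P1/RW1/US1/PS0)
  lvl1: tbl 0x39, slot 7 ⇒ 0x3D007 (P1/RW1/US1/PS0)
  lvl2: tbl 0x3D, slot 23 ⇒ 0xF004 (P0/RW0/US1/PS0)
  ⇒ fault: PAGE_NOT_PRESENT  — 3 lookups

Access #0 fault: NONE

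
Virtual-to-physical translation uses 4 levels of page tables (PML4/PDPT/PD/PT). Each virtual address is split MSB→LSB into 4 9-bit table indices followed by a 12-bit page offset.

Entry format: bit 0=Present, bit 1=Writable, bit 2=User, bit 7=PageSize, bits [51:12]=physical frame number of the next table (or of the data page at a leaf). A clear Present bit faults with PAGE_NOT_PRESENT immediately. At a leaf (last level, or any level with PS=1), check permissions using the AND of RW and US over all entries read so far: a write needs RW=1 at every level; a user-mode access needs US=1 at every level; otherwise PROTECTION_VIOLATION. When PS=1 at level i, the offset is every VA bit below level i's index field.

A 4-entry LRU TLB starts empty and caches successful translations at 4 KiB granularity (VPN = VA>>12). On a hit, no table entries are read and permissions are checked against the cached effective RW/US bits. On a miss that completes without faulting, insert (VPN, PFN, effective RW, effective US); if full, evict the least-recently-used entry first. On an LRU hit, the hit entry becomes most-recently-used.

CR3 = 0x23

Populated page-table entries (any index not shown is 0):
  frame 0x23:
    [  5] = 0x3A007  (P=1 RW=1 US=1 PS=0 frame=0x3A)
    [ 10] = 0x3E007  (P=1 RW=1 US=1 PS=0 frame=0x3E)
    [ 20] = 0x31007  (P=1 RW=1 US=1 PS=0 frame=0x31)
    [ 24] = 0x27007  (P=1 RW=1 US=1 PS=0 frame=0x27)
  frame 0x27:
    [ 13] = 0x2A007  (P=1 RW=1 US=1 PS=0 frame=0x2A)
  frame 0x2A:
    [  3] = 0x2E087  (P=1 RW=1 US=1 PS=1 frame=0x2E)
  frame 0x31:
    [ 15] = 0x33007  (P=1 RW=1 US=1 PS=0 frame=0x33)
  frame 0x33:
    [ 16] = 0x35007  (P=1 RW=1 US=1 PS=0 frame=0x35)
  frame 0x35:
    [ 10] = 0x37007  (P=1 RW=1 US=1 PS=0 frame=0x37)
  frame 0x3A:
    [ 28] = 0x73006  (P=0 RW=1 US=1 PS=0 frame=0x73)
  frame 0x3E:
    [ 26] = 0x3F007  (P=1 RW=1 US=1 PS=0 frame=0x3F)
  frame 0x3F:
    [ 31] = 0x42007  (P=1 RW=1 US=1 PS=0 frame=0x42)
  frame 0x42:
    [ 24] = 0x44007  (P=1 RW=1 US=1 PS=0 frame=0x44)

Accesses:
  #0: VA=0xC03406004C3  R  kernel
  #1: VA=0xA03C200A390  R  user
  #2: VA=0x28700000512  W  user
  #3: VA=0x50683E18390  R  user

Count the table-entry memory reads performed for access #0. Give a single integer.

Trace:
#0 VA=0xC03406004C3 (r,kernel):
  [0] read 0x23 idx=24: raw=0x27007 flags P=1 W=1 U=1 S=0
  [1] read 0x27 idx=13: raw=0x2A007 flags P=1 W=1 U=1 S=0
  [2] read 0x2A idx=3: raw=0x2E087 flags P=1 W=1 U=1 S=1
  ✓ 0x2E4C3 (huge @L2)  — 3 lookups
#1 VA=0xA03C200A390 (r,user):
  [0] read 0x23 idx=20: raw=0x31007 flags P=1 W=1 U=1 S=0
  [1] read 0x31 idx=15: raw=0x33007 flags P=1 W=1 U=1 S=0
  [2] read 0x33 idx=16: raw=0x35007 flags P=1 W=1 U=1 S=0
  [3] read 0x35 idx=10: raw=0x37007 flags P=1 W=1 U=1 S=0
  ✓ 0x37390  — 4 lookups
#2 VA=0x28700000512 (w,user):
  [0] read 0x23 idx=5: raw=0x3A007 flags P=1 W=1 U=1 S=0
  [1] read 0x3A idx=28: raw=0x73006 flags P=0 W=1 U=1 S=0
  ✗ PAGE_NOT_PRESENT  [2 reads]
#3 VA=0x50683E18390 (r,user):
  [0] read 0x23 idx=10: raw=0x3E007 flags P=1 W=1 U=1 S=0
  [1] read 0x3E idx=26: raw=0x3F007 flags P=1 W=1 U=1 S=0
  [2] read 0x3F idx=31: raw=0x42007 flags P=1 W=1 U=1 S=0
  [3] read 0x42 idx=24: raw=0x44007 flags P=1 W=1 U=1 S=0
  ✓ 0x44390  — 4 lookups

Entries read for #0: 3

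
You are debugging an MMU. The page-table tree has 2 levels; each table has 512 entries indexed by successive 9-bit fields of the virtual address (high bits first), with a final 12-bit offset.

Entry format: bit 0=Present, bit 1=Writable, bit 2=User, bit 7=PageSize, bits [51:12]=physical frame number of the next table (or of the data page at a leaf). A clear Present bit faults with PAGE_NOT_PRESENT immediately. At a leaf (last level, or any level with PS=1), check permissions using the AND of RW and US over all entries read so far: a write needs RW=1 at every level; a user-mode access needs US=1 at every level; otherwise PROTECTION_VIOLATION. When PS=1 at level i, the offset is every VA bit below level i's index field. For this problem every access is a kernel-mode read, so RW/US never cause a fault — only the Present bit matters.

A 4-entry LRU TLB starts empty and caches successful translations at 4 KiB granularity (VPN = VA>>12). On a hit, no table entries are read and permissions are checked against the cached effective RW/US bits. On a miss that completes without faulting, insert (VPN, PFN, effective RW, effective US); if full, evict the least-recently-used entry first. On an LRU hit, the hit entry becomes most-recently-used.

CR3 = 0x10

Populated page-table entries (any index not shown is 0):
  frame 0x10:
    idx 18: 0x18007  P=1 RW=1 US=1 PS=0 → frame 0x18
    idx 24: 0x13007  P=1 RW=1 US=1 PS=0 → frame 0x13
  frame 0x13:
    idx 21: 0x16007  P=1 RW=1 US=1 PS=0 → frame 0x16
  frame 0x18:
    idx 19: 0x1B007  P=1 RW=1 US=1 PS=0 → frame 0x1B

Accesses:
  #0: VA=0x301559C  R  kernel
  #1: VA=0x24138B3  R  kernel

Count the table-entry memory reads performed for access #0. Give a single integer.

Trace:
#0 VA=0x301559C (r,kernel):
  L0 @0x10[24] → 0x13007  P=1,RW=1,US=1,PS=0
  L1 @0x13[21] → 0x16007  P=1,RW=1,US=1,PS=0
  ⇒ phys 0x1659C  [2 reads]
#1 VA=0x24138B3 (r,kernel):
  L0 @0x10[18] → 0x18007  P=1,RW=1,US=1,PS=0
  L1 @0x18[19] → 0x1B007  P=1,RW=1,US=1,PS=0
  ⇒ phys 0x1B8B3  [2 reads]

Entries read for #0: 2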